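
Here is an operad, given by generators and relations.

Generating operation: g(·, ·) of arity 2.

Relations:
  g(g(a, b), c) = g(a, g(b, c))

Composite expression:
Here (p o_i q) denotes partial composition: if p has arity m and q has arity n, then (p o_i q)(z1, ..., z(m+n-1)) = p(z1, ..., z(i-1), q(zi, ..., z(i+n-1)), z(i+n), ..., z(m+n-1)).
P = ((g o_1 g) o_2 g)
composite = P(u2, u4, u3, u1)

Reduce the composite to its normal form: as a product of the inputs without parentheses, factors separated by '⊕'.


u2 ⊕ u4 ⊕ u3 ⊕ u1


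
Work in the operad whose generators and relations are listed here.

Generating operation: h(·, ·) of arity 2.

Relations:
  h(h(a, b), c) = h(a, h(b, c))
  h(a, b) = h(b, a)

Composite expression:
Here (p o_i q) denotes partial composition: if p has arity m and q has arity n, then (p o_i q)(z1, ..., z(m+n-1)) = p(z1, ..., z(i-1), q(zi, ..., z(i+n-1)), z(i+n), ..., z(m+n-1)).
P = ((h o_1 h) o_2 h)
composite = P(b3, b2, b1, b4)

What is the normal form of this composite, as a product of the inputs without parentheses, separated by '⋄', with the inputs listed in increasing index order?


Both nesting and order wash out for h; what remains is which b's occur.
h(b2, b1) flattens to b2 ⋄ b1
h(b3, h(b2, b1)) flattens to b3 ⋄ b2 ⋄ b1
h(h(b3, h(b2, b1)), b4) flattens to b3 ⋄ b2 ⋄ b1 ⋄ b4
reordering the factors by index: b1 ⋄ b2 ⋄ b3 ⋄ b4

b1 ⋄ b2 ⋄ b3 ⋄ b4


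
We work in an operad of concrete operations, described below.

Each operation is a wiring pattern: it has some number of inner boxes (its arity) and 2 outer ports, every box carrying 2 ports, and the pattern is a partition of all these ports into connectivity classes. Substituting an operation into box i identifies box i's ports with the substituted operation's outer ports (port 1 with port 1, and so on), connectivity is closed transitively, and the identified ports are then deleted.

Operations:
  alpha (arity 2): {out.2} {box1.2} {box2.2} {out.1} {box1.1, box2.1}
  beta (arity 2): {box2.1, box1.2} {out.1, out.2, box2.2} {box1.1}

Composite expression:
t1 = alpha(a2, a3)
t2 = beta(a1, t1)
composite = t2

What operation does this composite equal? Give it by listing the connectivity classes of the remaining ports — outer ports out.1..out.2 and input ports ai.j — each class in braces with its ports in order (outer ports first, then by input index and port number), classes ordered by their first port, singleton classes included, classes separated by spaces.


Two ports join when wires chain via beta-identified ports.
composing alpha on (a2, a3), with out.j its own outer ports: {out.1} {out.2} {a2.1, a3.1} {a2.2} {a3.2}
composing beta on (a1, a2, a3), with out.j its own outer ports: {out.1, out.2} {a1.1} {a1.2} {a2.1, a3.1} {a2.2} {a3.2}

{out.1, out.2} {a1.1} {a1.2} {a2.1, a3.1} {a2.2} {a3.2}


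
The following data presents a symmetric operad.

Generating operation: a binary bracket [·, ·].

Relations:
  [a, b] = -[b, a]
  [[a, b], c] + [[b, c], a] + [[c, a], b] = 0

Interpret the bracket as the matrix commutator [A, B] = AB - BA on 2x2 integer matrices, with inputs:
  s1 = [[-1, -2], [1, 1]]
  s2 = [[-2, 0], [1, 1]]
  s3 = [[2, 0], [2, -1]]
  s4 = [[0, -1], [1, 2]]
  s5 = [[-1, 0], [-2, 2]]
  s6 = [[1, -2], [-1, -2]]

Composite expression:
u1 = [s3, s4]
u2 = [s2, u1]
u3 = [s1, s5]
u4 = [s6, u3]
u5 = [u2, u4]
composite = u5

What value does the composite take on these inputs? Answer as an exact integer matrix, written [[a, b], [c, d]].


[[83, -156], [-350, -83]]

[s3, s4] = [[2, -3], [-7, -2]]
[s2, [s3, s4]] = [[3, 9], [-17, -3]]
[s1, s5] = [[4, -6], [-7, -4]]
[s6, [s1, s5]] = [[8, -2], [13, -8]]
[[s2, [s3, s4]], [s6, [s1, s5]]] = [[83, -156], [-350, -83]]


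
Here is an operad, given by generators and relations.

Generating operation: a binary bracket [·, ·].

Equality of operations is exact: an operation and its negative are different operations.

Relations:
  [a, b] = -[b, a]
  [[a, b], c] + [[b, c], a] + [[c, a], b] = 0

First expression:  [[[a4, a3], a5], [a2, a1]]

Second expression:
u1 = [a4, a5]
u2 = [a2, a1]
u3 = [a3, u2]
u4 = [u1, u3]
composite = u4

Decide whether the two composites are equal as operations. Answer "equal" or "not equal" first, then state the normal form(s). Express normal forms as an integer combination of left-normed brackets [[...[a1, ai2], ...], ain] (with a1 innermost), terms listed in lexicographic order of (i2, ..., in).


not equal; first: -[[[[a1, a2], a3], a4], a5] + [[[[a1, a2], a4], a3], a5] + [[[[a1, a2], a5], a3], a4] - [[[[a1, a2], a5], a4], a3]; second: -[[[[a1, a2], a3], a4], a5] + [[[[a1, a2], a3], a5], a4]

The first expression, normalized: -[[[[a1, a2], a3], a4], a5] + [[[[a1, a2], a4], a3], a5] + [[[[a1, a2], a5], a3], a4] - [[[[a1, a2], a5], a4], a3]
The second expression, normalized: -[[[[a1, a2], a3], a4], a5] + [[[[a1, a2], a3], a5], a4]
They disagree, so not equal.


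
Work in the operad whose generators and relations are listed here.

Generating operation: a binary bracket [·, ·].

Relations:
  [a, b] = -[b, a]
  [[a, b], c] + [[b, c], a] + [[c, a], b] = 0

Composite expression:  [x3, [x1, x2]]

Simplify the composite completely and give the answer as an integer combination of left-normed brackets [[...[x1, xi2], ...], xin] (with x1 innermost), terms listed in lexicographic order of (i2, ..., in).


-[[x1, x2], x3]

A multilinear Lie element is pinned by x1-initial words (x1 innermost).
Composite bracket: [x3, [x1, x2]]
Each bracket splits as ab - ba, giving 4 signed words (2^2 = 4).
Only words starting with x1 matter:
  x1x2x3 (sign -1) contributes -[[x1, x2], x3]


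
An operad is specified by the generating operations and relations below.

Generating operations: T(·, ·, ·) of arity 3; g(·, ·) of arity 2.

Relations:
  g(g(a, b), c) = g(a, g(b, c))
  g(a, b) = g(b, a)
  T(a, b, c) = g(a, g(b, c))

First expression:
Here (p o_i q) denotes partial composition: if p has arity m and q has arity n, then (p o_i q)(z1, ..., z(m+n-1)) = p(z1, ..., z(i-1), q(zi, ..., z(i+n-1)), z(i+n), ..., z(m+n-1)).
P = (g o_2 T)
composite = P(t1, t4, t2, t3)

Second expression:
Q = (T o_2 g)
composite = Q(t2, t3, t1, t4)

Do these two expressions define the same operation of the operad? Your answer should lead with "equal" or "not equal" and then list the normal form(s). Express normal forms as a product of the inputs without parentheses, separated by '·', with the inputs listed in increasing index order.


The first expression, normalized: t1 · t2 · t3 · t4
The second expression, normalized: t1 · t2 · t3 · t4
Both agree, so they are equal.

equal; the common form is t1 · t2 · t3 · t4


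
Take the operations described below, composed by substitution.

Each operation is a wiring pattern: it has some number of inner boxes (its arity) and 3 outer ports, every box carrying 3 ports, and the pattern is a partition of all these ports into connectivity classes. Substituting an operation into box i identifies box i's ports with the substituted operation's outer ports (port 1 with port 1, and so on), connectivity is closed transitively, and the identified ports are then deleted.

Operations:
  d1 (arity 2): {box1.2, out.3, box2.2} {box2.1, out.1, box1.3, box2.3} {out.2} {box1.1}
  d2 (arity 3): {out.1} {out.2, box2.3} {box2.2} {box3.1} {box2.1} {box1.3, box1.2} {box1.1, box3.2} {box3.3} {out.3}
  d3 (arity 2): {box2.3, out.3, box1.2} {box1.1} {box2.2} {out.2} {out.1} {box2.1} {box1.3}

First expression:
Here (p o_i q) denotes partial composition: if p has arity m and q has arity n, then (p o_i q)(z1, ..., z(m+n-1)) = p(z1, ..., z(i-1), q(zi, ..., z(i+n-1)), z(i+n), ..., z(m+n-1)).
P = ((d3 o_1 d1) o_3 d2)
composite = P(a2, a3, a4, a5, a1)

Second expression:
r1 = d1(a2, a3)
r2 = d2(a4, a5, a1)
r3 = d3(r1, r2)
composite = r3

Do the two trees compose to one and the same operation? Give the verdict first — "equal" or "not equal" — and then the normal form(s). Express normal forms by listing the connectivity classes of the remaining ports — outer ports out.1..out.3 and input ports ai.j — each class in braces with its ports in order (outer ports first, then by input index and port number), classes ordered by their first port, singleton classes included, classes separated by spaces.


equal — both sides give {out.1} {out.2} {out.3} {a1.1} {a1.2, a4.1} {a1.3} {a2.1} {a2.2, a3.2} {a2.3, a3.1, a3.3} {a4.2, a4.3} {a5.1} {a5.2} {a5.3}


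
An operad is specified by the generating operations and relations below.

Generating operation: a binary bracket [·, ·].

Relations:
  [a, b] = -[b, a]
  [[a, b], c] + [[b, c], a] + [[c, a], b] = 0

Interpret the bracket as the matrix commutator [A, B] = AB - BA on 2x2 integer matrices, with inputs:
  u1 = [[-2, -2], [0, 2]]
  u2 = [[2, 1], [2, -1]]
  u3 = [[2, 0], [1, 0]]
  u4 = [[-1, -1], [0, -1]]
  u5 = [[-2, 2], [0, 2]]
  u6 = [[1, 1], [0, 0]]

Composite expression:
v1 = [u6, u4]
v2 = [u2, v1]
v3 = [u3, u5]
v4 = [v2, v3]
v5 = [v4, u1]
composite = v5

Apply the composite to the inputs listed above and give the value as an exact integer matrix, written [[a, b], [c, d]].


[[32, -32], [-64, -32]]

[u6, u4] = [[0, -1], [0, 0]]
[u2, [u6, u4]] = [[2, -3], [0, -2]]
[u3, u5] = [[-2, 4], [-4, 2]]
[[u2, [u6, u4]], [u3, u5]] = [[12, 4], [16, -12]]
[[[u2, [u6, u4]], [u3, u5]], u1] = [[32, -32], [-64, -32]]


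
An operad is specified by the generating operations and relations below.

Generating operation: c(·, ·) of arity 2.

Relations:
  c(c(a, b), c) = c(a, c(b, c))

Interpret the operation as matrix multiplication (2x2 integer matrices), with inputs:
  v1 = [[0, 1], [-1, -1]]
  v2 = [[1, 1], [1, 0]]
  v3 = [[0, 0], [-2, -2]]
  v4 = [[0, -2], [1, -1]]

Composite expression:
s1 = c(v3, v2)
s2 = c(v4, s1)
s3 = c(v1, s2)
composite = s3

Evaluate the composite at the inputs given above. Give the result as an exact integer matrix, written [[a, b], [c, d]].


c(v3, v2) = [[0, 0], [-4, -2]]
c(v4, c(v3, v2)) = [[8, 4], [4, 2]]
c(v1, c(v4, c(v3, v2))) = [[4, 2], [-12, -6]]

[[4, 2], [-12, -6]]


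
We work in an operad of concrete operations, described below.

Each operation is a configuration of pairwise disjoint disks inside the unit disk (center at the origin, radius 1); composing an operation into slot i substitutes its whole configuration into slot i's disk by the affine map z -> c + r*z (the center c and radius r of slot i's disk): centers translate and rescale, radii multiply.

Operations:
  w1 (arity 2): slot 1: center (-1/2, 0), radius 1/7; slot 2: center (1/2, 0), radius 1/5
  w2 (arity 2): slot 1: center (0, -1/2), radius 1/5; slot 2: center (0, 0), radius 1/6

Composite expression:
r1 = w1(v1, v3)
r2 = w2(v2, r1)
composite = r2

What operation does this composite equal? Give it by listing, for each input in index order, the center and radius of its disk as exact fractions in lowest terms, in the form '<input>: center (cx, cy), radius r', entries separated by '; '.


Below w2, radii multiply path by path; the v-disk centers shift.
tracing v2 down its 1-map path: center (0, -1/2), radius 1/5
tracing v1 down its 2-map path: center (-1/12, 0), radius 1/42
tracing v3 down its 2-map path: center (1/12, 0), radius 1/30

v1: center (-1/12, 0), radius 1/42; v2: center (0, -1/2), radius 1/5; v3: center (1/12, 0), radius 1/30


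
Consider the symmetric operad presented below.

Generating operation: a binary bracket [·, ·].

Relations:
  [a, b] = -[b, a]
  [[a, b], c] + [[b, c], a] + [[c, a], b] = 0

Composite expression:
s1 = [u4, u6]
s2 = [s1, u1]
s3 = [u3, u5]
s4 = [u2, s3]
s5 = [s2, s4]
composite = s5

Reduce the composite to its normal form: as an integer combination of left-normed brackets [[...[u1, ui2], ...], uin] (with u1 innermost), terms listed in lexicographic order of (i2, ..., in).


A multilinear Lie element is pinned by u1-initial words (u1 innermost).
Composite bracket: [[[u4, u6], u1], [u2, [u3, u5]]]
Full expansion: 32 signed words from ab - ba (2^5 = 32).
Only words starting with u1 matter:
  word u1u4u6u2u3u5 has sign -1, contributing -[[[[[u1, u4], u6], u2], u3], u5]
  word u1u4u6u2u5u3 has sign +1, contributing +[[[[[u1, u4], u6], u2], u5], u3]
  word u1u4u6u3u5u2 has sign +1, contributing +[[[[[u1, u4], u6], u3], u5], u2]
  word u1u4u6u5u3u2 has sign -1, contributing -[[[[[u1, u4], u6], u5], u3], u2]
  word u1u6u4u2u3u5 has sign +1, contributing +[[[[[u1, u6], u4], u2], u3], u5]
  word u1u6u4u2u5u3 has sign -1, contributing -[[[[[u1, u6], u4], u2], u5], u3]
  word u1u6u4u3u5u2 has sign -1, contributing -[[[[[u1, u6], u4], u3], u5], u2]
  word u1u6u4u5u3u2 has sign +1, contributing +[[[[[u1, u6], u4], u5], u3], u2]

-[[[[[u1, u4], u6], u2], u3], u5] + [[[[[u1, u4], u6], u2], u5], u3] + [[[[[u1, u4], u6], u3], u5], u2] - [[[[[u1, u4], u6], u5], u3], u2] + [[[[[u1, u6], u4], u2], u3], u5] - [[[[[u1, u6], u4], u2], u5], u3] - [[[[[u1, u6], u4], u3], u5], u2] + [[[[[u1, u6], u4], u5], u3], u2]


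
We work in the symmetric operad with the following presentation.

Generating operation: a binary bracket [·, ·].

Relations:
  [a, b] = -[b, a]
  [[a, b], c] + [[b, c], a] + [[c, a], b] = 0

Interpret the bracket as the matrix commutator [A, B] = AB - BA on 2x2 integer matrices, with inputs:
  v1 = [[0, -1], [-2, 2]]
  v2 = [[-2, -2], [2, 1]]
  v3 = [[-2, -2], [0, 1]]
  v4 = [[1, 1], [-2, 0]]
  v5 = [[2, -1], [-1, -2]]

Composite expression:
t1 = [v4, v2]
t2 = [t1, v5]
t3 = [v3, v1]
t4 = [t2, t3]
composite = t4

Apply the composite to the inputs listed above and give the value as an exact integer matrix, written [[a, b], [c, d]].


[[12, -6], [132, -12]]

[v4, v2] = [[-2, 1], [4, 2]]
[[v4, v2], v5] = [[3, 0], [12, -3]]
[v3, v1] = [[4, -1], [-6, -4]]
[[[v4, v2], v5], [v3, v1]] = [[12, -6], [132, -12]]


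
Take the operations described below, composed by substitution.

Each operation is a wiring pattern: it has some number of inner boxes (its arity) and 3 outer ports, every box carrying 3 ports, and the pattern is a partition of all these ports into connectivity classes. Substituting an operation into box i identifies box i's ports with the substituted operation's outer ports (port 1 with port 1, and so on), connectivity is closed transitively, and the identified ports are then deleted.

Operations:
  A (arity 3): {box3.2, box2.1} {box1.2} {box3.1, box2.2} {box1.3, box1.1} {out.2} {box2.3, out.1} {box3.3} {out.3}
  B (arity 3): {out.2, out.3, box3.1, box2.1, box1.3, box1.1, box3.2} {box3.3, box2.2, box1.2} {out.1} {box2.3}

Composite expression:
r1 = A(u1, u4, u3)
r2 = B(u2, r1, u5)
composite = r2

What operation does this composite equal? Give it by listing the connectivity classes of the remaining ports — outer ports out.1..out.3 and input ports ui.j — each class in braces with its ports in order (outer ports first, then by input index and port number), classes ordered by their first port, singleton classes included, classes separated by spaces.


{out.1} {out.2, out.3, u2.1, u2.3, u4.3, u5.1, u5.2} {u1.1, u1.3} {u1.2} {u2.2, u5.3} {u3.1, u4.2} {u3.2, u4.1} {u3.3}

Substituting into B glues patterns; closure does the rest.
stage A: inputs (u1, u4, u3), connectivity {out.1, u4.3} {out.2} {out.3} {u1.1, u1.3} {u1.2} {u3.1, u4.2} {u3.2, u4.1} {u3.3}, out.j its boundary
stage B: inputs (u2, u1, u4, u3, u5), connectivity {out.1} {out.2, out.3, u2.1, u2.3, u4.3, u5.1, u5.2} {u1.1, u1.3} {u1.2} {u2.2, u5.3} {u3.1, u4.2} {u3.2, u4.1} {u3.3}, out.j its boundary


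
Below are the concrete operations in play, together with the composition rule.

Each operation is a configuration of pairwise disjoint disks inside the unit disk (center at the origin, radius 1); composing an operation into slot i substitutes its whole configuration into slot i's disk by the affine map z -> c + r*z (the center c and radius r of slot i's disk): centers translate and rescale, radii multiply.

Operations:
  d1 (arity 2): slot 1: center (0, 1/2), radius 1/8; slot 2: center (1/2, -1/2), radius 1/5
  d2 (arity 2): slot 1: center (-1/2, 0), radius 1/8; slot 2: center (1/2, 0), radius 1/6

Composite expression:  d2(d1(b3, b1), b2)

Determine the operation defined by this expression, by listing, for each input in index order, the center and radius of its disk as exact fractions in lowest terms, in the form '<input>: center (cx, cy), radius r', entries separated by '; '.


b1: center (-7/16, -1/16), radius 1/40; b2: center (1/2, 0), radius 1/6; b3: center (-1/2, 1/16), radius 1/64

Each b-disk chains the slot maps above it in d2; radii multiply.
tracing b3 down its 2-map path: center (-1/2, 1/16), radius 1/64
tracing b1 down its 2-map path: center (-7/16, -1/16), radius 1/40
tracing b2 down its 1-map path: center (1/2, 0), radius 1/6


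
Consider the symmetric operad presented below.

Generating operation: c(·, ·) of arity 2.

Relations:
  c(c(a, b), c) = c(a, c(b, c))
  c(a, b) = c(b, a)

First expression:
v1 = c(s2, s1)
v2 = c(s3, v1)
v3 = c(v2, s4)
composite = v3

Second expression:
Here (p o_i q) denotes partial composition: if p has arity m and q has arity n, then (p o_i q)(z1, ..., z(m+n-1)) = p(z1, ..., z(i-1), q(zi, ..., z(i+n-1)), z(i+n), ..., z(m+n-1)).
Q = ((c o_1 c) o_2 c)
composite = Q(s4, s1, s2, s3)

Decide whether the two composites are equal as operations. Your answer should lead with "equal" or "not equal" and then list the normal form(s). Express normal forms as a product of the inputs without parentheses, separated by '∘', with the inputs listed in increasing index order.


equal: each reduces to s1 ∘ s2 ∘ s3 ∘ s4


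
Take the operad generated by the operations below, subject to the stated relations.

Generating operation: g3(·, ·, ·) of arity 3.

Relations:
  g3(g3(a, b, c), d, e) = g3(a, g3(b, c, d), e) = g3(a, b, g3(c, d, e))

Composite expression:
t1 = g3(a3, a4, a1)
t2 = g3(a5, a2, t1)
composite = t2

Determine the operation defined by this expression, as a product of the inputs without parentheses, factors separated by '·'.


a5 · a2 · a3 · a4 · a1

All parenthesizations of g3 agree; list the a-inputs left to right.
g3(a3, a4, a1) linearizes to a3 · a4 · a1
g3(a5, a2, g3(a3, a4, a1)) linearizes to a5 · a2 · a3 · a4 · a1


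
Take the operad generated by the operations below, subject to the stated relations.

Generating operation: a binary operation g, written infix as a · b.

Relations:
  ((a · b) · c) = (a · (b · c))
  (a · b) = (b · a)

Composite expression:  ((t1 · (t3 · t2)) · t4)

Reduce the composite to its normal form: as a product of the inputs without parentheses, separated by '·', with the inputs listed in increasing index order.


t1 · t2 · t3 · t4


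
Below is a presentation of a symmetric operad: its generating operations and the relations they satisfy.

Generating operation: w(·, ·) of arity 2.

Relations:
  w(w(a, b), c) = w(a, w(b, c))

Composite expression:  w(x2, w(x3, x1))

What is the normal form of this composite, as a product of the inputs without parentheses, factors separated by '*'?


x2 * x3 * x1

Every regrouping of w is equal, so read the x-inputs in written order.
w(x3, x1) reduces to x3 * x1
w(x2, w(x3, x1)) reduces to x2 * x3 * x1


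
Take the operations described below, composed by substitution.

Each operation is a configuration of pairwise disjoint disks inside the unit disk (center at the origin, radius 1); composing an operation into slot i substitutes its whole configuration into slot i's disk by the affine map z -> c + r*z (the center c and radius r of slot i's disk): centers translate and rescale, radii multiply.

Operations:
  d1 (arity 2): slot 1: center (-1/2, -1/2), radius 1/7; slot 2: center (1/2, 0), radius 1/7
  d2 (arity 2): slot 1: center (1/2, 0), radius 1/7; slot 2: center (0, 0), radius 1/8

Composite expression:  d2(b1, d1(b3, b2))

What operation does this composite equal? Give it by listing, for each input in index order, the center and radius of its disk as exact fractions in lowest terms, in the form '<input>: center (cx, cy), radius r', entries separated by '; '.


b1: center (1/2, 0), radius 1/7; b2: center (1/16, 0), radius 1/56; b3: center (-1/16, -1/16), radius 1/56

Only the slot chain above each b matters under d2; compose those maps.
for b1, the 1-step affine chain lands on center (1/2, 0), radius 1/7
for b3, the 2-step affine chain lands on center (-1/16, -1/16), radius 1/56
for b2, the 2-step affine chain lands on center (1/16, 0), radius 1/56


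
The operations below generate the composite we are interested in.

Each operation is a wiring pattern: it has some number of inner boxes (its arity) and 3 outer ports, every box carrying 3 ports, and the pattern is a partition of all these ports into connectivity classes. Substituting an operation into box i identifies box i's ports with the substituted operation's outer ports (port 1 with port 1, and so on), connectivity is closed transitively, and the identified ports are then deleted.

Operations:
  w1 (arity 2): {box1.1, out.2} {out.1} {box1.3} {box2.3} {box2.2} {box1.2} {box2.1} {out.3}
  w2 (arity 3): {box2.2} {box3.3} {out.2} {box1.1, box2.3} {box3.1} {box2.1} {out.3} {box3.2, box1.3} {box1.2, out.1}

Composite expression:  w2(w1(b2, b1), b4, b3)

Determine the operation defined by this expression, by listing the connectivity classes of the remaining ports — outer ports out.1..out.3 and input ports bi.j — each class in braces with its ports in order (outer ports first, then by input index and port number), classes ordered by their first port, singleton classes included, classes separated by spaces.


{out.1, b2.1} {out.2} {out.3} {b1.1} {b1.2} {b1.3} {b2.2} {b2.3} {b3.1} {b3.2} {b3.3} {b4.1} {b4.2} {b4.3}

Substituting into w2 glues patterns; closure does the rest.
through w1, on inputs (b2, b1): {out.1} {out.2, b2.1} {out.3} {b1.1} {b1.2} {b1.3} {b2.2} {b2.3} (out.j = stage outer ports)
through w2, on inputs (b2, b1, b4, b3): {out.1, b2.1} {out.2} {out.3} {b1.1} {b1.2} {b1.3} {b2.2} {b2.3} {b3.1} {b3.2} {b3.3} {b4.1} {b4.2} {b4.3} (out.j = stage outer ports)


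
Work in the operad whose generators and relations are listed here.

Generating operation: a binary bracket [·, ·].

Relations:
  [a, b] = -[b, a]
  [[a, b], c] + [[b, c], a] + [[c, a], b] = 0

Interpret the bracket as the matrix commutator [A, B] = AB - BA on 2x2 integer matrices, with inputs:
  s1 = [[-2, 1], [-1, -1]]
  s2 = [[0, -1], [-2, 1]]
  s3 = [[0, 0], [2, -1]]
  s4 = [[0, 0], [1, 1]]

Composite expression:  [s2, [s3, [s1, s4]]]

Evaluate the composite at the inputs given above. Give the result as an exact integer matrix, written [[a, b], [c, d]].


[s1, s4] = [[1, 1], [2, -1]]
[s3, [s1, s4]] = [[-2, 1], [2, 2]]
[s2, [s3, [s1, s4]]] = [[0, -5], [10, 0]]

[[0, -5], [10, 0]]


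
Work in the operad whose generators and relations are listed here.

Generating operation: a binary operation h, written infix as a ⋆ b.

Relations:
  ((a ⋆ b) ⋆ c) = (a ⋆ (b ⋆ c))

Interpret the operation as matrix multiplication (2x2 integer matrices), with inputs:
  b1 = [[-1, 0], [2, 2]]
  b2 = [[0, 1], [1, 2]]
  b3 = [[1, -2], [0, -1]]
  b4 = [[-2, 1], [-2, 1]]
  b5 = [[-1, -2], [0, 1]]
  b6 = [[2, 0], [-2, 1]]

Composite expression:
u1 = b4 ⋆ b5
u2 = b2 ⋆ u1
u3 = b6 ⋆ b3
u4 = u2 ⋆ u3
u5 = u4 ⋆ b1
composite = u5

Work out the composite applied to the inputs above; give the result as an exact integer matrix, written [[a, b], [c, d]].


(b4 ⋆ b5) = [[2, 5], [2, 5]]
(b2 ⋆ (b4 ⋆ b5)) = [[2, 5], [6, 15]]
(b6 ⋆ b3) = [[2, -4], [-2, 3]]
((b2 ⋆ (b4 ⋆ b5)) ⋆ (b6 ⋆ b3)) = [[-6, 7], [-18, 21]]
(((b2 ⋆ (b4 ⋆ b5)) ⋆ (b6 ⋆ b3)) ⋆ b1) = [[20, 14], [60, 42]]

[[20, 14], [60, 42]]


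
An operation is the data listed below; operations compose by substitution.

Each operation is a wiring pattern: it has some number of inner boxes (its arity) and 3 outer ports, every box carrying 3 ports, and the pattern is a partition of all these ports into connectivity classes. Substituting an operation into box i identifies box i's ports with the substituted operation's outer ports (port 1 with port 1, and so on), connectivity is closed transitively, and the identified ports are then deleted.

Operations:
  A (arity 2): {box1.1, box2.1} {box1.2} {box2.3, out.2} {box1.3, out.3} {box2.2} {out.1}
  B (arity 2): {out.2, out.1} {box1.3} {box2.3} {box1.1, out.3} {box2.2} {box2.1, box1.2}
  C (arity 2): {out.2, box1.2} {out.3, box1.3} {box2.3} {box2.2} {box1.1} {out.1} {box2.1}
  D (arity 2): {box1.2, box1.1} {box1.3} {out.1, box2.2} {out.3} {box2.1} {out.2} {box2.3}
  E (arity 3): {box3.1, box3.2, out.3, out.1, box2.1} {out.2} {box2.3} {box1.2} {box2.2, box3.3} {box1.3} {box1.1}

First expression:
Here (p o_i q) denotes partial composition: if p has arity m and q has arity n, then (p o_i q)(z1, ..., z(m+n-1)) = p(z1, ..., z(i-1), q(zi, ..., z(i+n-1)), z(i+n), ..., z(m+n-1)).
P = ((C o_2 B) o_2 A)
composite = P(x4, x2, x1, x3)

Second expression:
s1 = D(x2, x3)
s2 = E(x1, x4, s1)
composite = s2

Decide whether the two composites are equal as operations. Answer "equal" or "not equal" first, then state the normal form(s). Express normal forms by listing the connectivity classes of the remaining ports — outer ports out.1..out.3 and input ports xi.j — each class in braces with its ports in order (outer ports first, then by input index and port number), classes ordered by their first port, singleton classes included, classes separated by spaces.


not equal; the first gives {out.1} {out.2, x4.2} {out.3, x4.3} {x1.1, x2.1} {x1.2} {x1.3, x3.1} {x2.2} {x2.3} {x3.2} {x3.3} {x4.1} and the second {out.1, out.3, x3.2, x4.1} {out.2} {x1.1} {x1.2} {x1.3} {x2.1, x2.2} {x2.3} {x3.1} {x3.3} {x4.2} {x4.3}

The first expression reduces to {out.1} {out.2, x4.2} {out.3, x4.3} {x1.1, x2.1} {x1.2} {x1.3, x3.1} {x2.2} {x2.3} {x3.2} {x3.3} {x4.1}
The second expression reduces to {out.1, out.3, x3.2, x4.1} {out.2} {x1.1} {x1.2} {x1.3} {x2.1, x2.2} {x2.3} {x3.1} {x3.3} {x4.2} {x4.3}
Distinct normal forms: not equal.


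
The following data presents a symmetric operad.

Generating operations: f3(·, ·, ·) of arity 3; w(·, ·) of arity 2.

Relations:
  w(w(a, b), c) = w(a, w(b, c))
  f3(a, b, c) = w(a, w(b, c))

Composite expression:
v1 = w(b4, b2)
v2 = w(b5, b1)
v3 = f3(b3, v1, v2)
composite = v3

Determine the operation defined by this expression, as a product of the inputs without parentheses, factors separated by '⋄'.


b3 ⋄ b4 ⋄ b2 ⋄ b5 ⋄ b1

All parenthesizations of f3 agree; list the b-inputs left to right.
w(b4, b2) linearizes to b4 ⋄ b2
w(b5, b1) linearizes to b5 ⋄ b1
f3(b3, w(b4, b2), w(b5, b1)) linearizes to b3 ⋄ b4 ⋄ b2 ⋄ b5 ⋄ b1


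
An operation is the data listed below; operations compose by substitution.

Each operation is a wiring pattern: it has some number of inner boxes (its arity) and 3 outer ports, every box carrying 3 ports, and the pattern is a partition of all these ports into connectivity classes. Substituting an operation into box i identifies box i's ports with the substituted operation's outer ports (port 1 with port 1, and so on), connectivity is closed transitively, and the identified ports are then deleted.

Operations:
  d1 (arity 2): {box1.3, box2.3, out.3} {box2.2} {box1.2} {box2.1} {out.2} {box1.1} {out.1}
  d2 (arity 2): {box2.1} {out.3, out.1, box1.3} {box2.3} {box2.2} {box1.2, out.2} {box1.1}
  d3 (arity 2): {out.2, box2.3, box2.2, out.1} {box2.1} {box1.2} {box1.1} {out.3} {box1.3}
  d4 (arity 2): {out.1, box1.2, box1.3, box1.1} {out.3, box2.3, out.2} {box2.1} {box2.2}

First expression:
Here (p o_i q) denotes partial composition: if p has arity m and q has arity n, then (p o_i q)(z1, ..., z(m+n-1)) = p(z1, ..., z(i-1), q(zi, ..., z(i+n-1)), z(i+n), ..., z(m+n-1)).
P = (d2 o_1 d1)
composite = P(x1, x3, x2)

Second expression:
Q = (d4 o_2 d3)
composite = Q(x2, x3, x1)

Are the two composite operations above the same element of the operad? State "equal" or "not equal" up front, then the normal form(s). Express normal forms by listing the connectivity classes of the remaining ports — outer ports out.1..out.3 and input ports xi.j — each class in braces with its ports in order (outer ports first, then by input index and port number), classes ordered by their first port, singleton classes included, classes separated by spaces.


The first expression reduces to {out.1, out.3, x1.3, x3.3} {out.2} {x1.1} {x1.2} {x2.1} {x2.2} {x2.3} {x3.1} {x3.2}
The second expression reduces to {out.1, x2.1, x2.2, x2.3} {out.2, out.3} {x1.1} {x1.2, x1.3} {x3.1} {x3.2} {x3.3}
No match — not equal.

not equal; the first gives {out.1, out.3, x1.3, x3.3} {out.2} {x1.1} {x1.2} {x2.1} {x2.2} {x2.3} {x3.1} {x3.2} and the second {out.1, x2.1, x2.2, x2.3} {out.2, out.3} {x1.1} {x1.2, x1.3} {x3.1} {x3.2} {x3.3}


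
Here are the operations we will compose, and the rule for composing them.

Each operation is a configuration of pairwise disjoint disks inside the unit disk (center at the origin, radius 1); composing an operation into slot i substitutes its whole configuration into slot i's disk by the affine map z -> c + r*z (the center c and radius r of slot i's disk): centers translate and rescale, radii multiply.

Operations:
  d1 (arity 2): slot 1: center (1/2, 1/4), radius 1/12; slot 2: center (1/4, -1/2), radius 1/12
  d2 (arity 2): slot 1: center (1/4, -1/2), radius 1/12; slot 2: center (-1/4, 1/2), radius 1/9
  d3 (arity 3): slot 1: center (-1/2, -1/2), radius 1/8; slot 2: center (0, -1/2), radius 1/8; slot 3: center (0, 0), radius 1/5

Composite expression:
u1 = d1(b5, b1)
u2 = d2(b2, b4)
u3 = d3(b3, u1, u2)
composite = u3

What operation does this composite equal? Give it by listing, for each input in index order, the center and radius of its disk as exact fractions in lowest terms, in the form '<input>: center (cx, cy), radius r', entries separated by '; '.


b1: center (1/32, -9/16), radius 1/96; b2: center (1/20, -1/10), radius 1/60; b3: center (-1/2, -1/2), radius 1/8; b4: center (-1/20, 1/10), radius 1/45; b5: center (1/16, -15/32), radius 1/96


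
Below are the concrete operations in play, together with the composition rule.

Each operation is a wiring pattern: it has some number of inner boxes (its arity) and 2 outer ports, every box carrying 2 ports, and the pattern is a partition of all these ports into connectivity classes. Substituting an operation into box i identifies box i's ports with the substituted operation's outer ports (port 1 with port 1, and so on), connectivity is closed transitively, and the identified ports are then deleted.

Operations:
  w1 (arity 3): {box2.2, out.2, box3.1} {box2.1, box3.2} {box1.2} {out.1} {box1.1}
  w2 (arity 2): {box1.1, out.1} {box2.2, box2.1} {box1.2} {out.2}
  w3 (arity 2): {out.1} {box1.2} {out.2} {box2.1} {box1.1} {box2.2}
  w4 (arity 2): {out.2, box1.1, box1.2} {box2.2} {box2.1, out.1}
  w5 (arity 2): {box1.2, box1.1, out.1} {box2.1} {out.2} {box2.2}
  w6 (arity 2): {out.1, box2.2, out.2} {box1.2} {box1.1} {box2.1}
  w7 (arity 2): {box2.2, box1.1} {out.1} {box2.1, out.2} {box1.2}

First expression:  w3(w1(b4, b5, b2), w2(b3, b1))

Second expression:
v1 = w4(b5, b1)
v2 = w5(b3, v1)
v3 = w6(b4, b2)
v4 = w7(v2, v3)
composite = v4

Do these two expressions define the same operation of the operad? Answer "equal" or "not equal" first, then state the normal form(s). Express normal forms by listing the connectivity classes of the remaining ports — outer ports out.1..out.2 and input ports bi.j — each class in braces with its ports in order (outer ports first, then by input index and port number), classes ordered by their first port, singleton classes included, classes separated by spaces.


not equal: they reduce to {out.1} {out.2} {b1.1, b1.2} {b2.1, b5.2} {b2.2, b5.1} {b3.1} {b3.2} {b4.1} {b4.2} and {out.1} {out.2, b2.2, b3.1, b3.2} {b1.1} {b1.2} {b2.1} {b4.1} {b4.2} {b5.1, b5.2}

The first composite normalizes to {out.1} {out.2} {b1.1, b1.2} {b2.1, b5.2} {b2.2, b5.1} {b3.1} {b3.2} {b4.1} {b4.2}
The second composite normalizes to {out.1} {out.2, b2.2, b3.1, b3.2} {b1.1} {b1.2} {b2.1} {b4.1} {b4.2} {b5.1, b5.2}
They disagree, so not equal.


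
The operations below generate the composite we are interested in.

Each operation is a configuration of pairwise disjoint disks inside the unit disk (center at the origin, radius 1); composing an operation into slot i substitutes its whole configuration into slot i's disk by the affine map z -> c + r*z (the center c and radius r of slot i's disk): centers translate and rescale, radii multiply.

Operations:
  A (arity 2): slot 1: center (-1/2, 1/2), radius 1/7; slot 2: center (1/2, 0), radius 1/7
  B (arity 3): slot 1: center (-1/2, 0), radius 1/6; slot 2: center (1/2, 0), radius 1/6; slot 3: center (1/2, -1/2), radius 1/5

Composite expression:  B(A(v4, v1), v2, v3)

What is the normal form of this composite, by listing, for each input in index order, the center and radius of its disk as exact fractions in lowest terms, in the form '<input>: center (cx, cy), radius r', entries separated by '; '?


Follow each v-input down from B: c' goes to c + r*c', radius to r*r'.
input v4: composing its 2 substitution steps yields center (-7/12, 1/12), radius 1/42
input v1: composing its 2 substitution steps yields center (-5/12, 0), radius 1/42
input v2: composing its 1 substitution step yields center (1/2, 0), radius 1/6
input v3: composing its 1 substitution step yields center (1/2, -1/2), radius 1/5

v1: center (-5/12, 0), radius 1/42; v2: center (1/2, 0), radius 1/6; v3: center (1/2, -1/2), radius 1/5; v4: center (-7/12, 1/12), radius 1/42


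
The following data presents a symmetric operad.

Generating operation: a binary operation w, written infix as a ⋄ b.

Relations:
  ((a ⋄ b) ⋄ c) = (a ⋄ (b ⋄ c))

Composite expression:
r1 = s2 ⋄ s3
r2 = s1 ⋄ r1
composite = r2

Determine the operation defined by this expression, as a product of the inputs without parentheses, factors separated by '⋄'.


s1 ⋄ s2 ⋄ s3

The w-tree's shape is irrelevant; the s-reading-order decides.
(s2 ⋄ s3) spells out as s2 ⋄ s3
(s1 ⋄ (s2 ⋄ s3)) spells out as s1 ⋄ s2 ⋄ s3


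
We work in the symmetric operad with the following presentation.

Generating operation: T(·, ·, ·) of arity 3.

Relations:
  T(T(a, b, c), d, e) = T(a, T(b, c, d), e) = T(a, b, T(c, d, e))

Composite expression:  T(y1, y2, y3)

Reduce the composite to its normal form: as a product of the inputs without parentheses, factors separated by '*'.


Associativity of T dissolves the nesting; only the y-input order survives.
T(y1, y2, y3) collapses to y1 * y2 * y3

y1 * y2 * y3


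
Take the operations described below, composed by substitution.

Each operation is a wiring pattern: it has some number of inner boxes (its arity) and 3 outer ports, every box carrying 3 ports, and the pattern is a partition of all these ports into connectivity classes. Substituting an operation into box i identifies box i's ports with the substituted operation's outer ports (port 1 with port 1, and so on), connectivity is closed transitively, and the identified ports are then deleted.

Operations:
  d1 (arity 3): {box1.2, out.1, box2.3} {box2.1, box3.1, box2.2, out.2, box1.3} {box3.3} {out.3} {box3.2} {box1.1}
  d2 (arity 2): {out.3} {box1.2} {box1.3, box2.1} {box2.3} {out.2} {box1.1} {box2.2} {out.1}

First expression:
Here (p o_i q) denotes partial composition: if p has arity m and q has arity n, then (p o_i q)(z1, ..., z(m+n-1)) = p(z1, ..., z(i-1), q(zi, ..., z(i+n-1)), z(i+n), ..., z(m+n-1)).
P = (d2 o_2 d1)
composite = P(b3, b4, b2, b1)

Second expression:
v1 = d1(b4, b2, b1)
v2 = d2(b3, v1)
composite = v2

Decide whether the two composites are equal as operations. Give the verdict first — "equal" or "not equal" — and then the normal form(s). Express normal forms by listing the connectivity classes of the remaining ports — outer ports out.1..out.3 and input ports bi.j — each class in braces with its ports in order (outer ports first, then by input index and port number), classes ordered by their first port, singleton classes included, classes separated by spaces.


equal: each reduces to {out.1} {out.2} {out.3} {b1.1, b2.1, b2.2, b4.3} {b1.2} {b1.3} {b2.3, b3.3, b4.2} {b3.1} {b3.2} {b4.1}

Reducing the first expression gives {out.1} {out.2} {out.3} {b1.1, b2.1, b2.2, b4.3} {b1.2} {b1.3} {b2.3, b3.3, b4.2} {b3.1} {b3.2} {b4.1}
Reducing the second expression gives {out.1} {out.2} {out.3} {b1.1, b2.1, b2.2, b4.3} {b1.2} {b1.3} {b2.3, b3.3, b4.2} {b3.1} {b3.2} {b4.1}
Same normal form: equal.


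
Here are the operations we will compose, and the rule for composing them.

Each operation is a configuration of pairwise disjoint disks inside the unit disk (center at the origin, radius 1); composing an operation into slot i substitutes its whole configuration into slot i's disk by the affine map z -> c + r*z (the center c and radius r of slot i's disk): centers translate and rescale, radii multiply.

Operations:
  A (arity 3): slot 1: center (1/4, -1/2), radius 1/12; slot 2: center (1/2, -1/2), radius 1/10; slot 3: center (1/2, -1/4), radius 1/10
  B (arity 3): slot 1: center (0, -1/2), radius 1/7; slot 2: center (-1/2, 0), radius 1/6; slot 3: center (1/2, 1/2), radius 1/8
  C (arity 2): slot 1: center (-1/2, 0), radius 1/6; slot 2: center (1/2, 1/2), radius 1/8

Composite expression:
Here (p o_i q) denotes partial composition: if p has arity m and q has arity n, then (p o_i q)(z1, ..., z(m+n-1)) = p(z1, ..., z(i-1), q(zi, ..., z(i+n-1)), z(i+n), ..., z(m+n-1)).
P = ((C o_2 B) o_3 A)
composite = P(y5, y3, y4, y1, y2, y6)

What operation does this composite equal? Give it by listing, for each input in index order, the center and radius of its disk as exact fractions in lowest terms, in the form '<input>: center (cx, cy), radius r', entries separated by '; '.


y1: center (43/96, 47/96), radius 1/480; y2: center (43/96, 95/192), radius 1/480; y3: center (1/2, 7/16), radius 1/56; y4: center (85/192, 47/96), radius 1/576; y5: center (-1/2, 0), radius 1/6; y6: center (9/16, 9/16), radius 1/64


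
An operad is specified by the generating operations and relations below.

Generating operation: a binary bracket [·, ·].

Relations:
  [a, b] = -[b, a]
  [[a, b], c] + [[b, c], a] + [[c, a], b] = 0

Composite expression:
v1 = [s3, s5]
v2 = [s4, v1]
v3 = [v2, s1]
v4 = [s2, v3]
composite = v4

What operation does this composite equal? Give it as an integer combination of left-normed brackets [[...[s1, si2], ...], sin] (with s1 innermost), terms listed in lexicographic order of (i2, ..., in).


-[[[[s1, s3], s5], s4], s2] + [[[[s1, s4], s3], s5], s2] - [[[[s1, s4], s5], s3], s2] + [[[[s1, s5], s3], s4], s2]

Expand each bracket as ab - ba; the s1-initial words give the coefficients.
Composite bracket: [s2, [[s4, [s3, s5]], s1]]
The bracket unfolds into 16 signed words via [a, b] = ab - ba (2^4 = 16).
Only words starting with s1 matter:
  from s1s3s5s4s2, sign -1: term -[[[[s1, s3], s5], s4], s2]
  from s1s4s3s5s2, sign +1: term +[[[[s1, s4], s3], s5], s2]
  from s1s4s5s3s2, sign -1: term -[[[[s1, s4], s5], s3], s2]
  from s1s5s3s4s2, sign +1: term +[[[[s1, s5], s3], s4], s2]


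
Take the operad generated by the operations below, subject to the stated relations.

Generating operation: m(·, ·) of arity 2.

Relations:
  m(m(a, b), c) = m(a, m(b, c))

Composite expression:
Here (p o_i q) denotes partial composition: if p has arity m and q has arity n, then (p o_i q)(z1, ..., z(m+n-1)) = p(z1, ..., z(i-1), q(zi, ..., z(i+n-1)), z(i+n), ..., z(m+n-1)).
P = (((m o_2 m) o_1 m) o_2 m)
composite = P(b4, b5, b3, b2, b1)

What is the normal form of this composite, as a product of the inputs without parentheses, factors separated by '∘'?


b4 ∘ b5 ∘ b3 ∘ b2 ∘ b1

Every regrouping of m is equal, so read the b-inputs in written order.
m(b5, b3) linearizes to b5 ∘ b3
m(b4, m(b5, b3)) linearizes to b4 ∘ b5 ∘ b3
m(b2, b1) linearizes to b2 ∘ b1
m(m(b4, m(b5, b3)), m(b2, b1)) linearizes to b4 ∘ b5 ∘ b3 ∘ b2 ∘ b1


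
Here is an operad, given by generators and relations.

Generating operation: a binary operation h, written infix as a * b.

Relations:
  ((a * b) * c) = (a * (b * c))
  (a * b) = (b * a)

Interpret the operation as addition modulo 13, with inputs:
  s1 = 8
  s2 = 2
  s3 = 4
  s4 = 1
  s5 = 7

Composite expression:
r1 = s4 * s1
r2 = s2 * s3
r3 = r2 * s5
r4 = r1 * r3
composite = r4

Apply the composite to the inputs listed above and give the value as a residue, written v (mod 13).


(s4 * s1) = 9
(s2 * s3) = 6
((s2 * s3) * s5) = 0
((s4 * s1) * ((s2 * s3) * s5)) = 9

9 (mod 13)
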